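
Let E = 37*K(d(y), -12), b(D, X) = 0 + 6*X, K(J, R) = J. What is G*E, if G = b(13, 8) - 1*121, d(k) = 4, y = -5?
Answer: -10804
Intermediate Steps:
b(D, X) = 6*X
G = -73 (G = 6*8 - 1*121 = 48 - 121 = -73)
E = 148 (E = 37*4 = 148)
G*E = -73*148 = -10804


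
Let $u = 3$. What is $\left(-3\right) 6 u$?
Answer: $-54$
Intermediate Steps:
$\left(-3\right) 6 u = \left(-3\right) 6 \cdot 3 = \left(-18\right) 3 = -54$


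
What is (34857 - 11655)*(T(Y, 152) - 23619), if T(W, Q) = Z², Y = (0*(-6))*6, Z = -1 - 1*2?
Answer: -547799220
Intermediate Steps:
Z = -3 (Z = -1 - 2 = -3)
Y = 0 (Y = 0*6 = 0)
T(W, Q) = 9 (T(W, Q) = (-3)² = 9)
(34857 - 11655)*(T(Y, 152) - 23619) = (34857 - 11655)*(9 - 23619) = 23202*(-23610) = -547799220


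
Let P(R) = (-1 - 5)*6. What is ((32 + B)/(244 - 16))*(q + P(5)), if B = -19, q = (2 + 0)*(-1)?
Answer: -13/6 ≈ -2.1667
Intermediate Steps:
P(R) = -36 (P(R) = -6*6 = -36)
q = -2 (q = 2*(-1) = -2)
((32 + B)/(244 - 16))*(q + P(5)) = ((32 - 19)/(244 - 16))*(-2 - 36) = (13/228)*(-38) = -13/6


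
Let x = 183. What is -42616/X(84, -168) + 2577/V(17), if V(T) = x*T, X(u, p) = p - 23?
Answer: 44356861/198067 ≈ 223.95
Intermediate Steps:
X(u, p) = -23 + p
V(T) = 183*T
-42616/X(84, -168) + 2577/V(17) = -42616/(-23 - 168) + 2577/((183*17)) = -42616/(-191) + 2577/3111 = -42616*(-1/191) + 2577*(1/3111) = 42616/191 + 859/1037 = 44356861/198067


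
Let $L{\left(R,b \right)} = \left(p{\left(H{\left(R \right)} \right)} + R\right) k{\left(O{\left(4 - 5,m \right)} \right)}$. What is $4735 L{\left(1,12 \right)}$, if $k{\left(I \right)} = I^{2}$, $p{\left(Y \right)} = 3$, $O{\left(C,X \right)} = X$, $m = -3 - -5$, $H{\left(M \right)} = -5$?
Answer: $75760$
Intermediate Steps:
$m = 2$ ($m = -3 + 5 = 2$)
$L{\left(R,b \right)} = 12 + 4 R$ ($L{\left(R,b \right)} = \left(3 + R\right) 2^{2} = \left(3 + R\right) 4 = 12 + 4 R$)
$4735 L{\left(1,12 \right)} = 4735 \left(12 + 4 \cdot 1\right) = 4735 \left(12 + 4\right) = 4735 \cdot 16 = 75760$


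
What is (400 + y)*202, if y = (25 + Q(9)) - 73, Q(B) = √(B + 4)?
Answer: 71104 + 202*√13 ≈ 71832.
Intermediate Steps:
Q(B) = √(4 + B)
y = -48 + √13 (y = (25 + √(4 + 9)) - 73 = (25 + √13) - 73 = -48 + √13 ≈ -44.394)
(400 + y)*202 = (400 + (-48 + √13))*202 = (352 + √13)*202 = 71104 + 202*√13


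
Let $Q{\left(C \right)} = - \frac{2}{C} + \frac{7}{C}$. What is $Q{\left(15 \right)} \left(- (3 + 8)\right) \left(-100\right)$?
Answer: $\frac{1100}{3} \approx 366.67$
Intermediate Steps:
$Q{\left(C \right)} = \frac{5}{C}$
$Q{\left(15 \right)} \left(- (3 + 8)\right) \left(-100\right) = \frac{5}{15} \left(- (3 + 8)\right) \left(-100\right) = 5 \cdot \frac{1}{15} \left(\left(-1\right) 11\right) \left(-100\right) = \frac{1}{3} \left(-11\right) \left(-100\right) = \left(- \frac{11}{3}\right) \left(-100\right) = \frac{1100}{3}$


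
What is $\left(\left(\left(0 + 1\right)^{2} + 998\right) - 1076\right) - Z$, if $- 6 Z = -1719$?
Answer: $- \frac{727}{2} \approx -363.5$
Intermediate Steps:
$Z = \frac{573}{2}$ ($Z = \left(- \frac{1}{6}\right) \left(-1719\right) = \frac{573}{2} \approx 286.5$)
$\left(\left(\left(0 + 1\right)^{2} + 998\right) - 1076\right) - Z = \left(\left(\left(0 + 1\right)^{2} + 998\right) - 1076\right) - \frac{573}{2} = \left(\left(1^{2} + 998\right) - 1076\right) - \frac{573}{2} = \left(\left(1 + 998\right) - 1076\right) - \frac{573}{2} = \left(999 - 1076\right) - \frac{573}{2} = -77 - \frac{573}{2} = - \frac{727}{2}$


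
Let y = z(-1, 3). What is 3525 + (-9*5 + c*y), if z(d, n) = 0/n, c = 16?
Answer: 3480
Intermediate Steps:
z(d, n) = 0
y = 0
3525 + (-9*5 + c*y) = 3525 + (-9*5 + 16*0) = 3525 + (-45 + 0) = 3525 - 45 = 3480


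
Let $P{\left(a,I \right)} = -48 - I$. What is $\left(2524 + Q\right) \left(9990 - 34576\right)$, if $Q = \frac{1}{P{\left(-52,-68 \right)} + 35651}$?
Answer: $- \frac{2213566212530}{35671} \approx -6.2055 \cdot 10^{7}$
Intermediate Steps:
$Q = \frac{1}{35671}$ ($Q = \frac{1}{\left(-48 - -68\right) + 35651} = \frac{1}{\left(-48 + 68\right) + 35651} = \frac{1}{20 + 35651} = \frac{1}{35671} \approx 2.8034 \cdot 10^{-5}$)
$\left(2524 + Q\right) \left(9990 - 34576\right) = \left(2524 + \frac{1}{35671}\right) \left(9990 - 34576\right) = \frac{90033605}{35671} \left(-24586\right) = - \frac{2213566212530}{35671}$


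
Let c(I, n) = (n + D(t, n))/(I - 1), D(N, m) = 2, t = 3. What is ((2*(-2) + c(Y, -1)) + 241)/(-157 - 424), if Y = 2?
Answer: -34/83 ≈ -0.40964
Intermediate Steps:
c(I, n) = (2 + n)/(-1 + I) (c(I, n) = (n + 2)/(I - 1) = (2 + n)/(-1 + I))
((2*(-2) + c(Y, -1)) + 241)/(-157 - 424) = ((2*(-2) + (2 - 1)/(-1 + 2)) + 241)/(-157 - 424) = ((-4 + 1/1) + 241)/(-581) = ((-4 + 1*1) + 241)*(-1/581) = ((-4 + 1) + 241)*(-1/581) = (-3 + 241)*(-1/581) = 238*(-1/581) = -34/83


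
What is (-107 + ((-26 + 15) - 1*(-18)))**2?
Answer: 10000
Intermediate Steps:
(-107 + ((-26 + 15) - 1*(-18)))**2 = (-107 + (-11 + 18))**2 = (-107 + 7)**2 = (-100)**2 = 10000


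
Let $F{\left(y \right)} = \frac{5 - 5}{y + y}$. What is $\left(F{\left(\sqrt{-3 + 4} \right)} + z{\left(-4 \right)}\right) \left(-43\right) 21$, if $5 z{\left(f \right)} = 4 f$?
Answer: $\frac{14448}{5} \approx 2889.6$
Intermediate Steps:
$F{\left(y \right)} = 0$ ($F{\left(y \right)} = \frac{0}{2 y} = 0 \frac{1}{2 y} = 0$)
$z{\left(f \right)} = \frac{4 f}{5}$
$\left(F{\left(\sqrt{-3 + 4} \right)} + z{\left(-4 \right)}\right) \left(-43\right) 21 = \left(0 + \frac{4}{5} \left(-4\right)\right) \left(-43\right) 21 = \left(0 - \frac{16}{5}\right) \left(-43\right) 21 = \left(- \frac{16}{5}\right) \left(-43\right) 21 = \frac{688}{5} \cdot 21 = \frac{14448}{5}$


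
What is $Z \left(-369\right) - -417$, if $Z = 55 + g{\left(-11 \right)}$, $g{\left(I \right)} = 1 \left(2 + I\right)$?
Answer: $-16557$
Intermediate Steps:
$g{\left(I \right)} = 2 + I$
$Z = 46$ ($Z = 55 + \left(2 - 11\right) = 55 - 9 = 46$)
$Z \left(-369\right) - -417 = 46 \left(-369\right) - -417 = -16974 + 417 = -16557$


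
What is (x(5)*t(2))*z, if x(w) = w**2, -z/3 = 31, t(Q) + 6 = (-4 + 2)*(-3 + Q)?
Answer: 9300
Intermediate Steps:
t(Q) = -2*Q (t(Q) = -6 + (-4 + 2)*(-3 + Q) = -6 - 2*(-3 + Q) = -6 + (6 - 2*Q) = -2*Q)
z = -93 (z = -3*31 = -93)
(x(5)*t(2))*z = (5**2*(-2*2))*(-93) = (25*(-4))*(-93) = -100*(-93) = 9300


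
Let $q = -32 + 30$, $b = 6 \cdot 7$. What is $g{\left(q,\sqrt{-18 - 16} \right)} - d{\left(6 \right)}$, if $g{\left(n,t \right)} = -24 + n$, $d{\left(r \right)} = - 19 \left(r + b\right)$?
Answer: $886$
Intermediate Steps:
$b = 42$
$d{\left(r \right)} = -798 - 19 r$ ($d{\left(r \right)} = - 19 \left(r + 42\right) = - 19 \left(42 + r\right) = -798 - 19 r$)
$q = -2$
$g{\left(q,\sqrt{-18 - 16} \right)} - d{\left(6 \right)} = \left(-24 - 2\right) - \left(-798 - 114\right) = -26 - \left(-798 - 114\right) = -26 - -912 = -26 + 912 = 886$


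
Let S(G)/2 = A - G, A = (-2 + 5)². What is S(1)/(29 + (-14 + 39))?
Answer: 8/27 ≈ 0.29630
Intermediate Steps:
A = 9 (A = 3² = 9)
S(G) = 18 - 2*G (S(G) = 2*(9 - G) = 18 - 2*G)
S(1)/(29 + (-14 + 39)) = (18 - 2*1)/(29 + (-14 + 39)) = (18 - 2)/(29 + 25) = 16/54 = 16*(1/54) = 8/27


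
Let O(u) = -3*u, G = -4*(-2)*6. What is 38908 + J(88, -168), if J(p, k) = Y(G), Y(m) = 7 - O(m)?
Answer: 39059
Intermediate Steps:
G = 48 (G = 8*6 = 48)
Y(m) = 7 + 3*m (Y(m) = 7 - (-3)*m = 7 + 3*m)
J(p, k) = 151 (J(p, k) = 7 + 3*48 = 7 + 144 = 151)
38908 + J(88, -168) = 38908 + 151 = 39059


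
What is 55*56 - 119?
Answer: 2961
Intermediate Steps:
55*56 - 119 = 3080 - 119 = 2961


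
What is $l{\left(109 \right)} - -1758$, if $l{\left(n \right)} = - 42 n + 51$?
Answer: $-2769$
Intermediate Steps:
$l{\left(n \right)} = 51 - 42 n$
$l{\left(109 \right)} - -1758 = \left(51 - 4578\right) - -1758 = \left(51 - 4578\right) + 1758 = -4527 + 1758 = -2769$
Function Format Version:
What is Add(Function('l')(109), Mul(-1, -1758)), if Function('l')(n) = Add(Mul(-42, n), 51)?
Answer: -2769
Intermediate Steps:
Function('l')(n) = Add(51, Mul(-42, n))
Add(Function('l')(109), Mul(-1, -1758)) = Add(Add(51, Mul(-42, 109)), Mul(-1, -1758)) = Add(Add(51, -4578), 1758) = Add(-4527, 1758) = -2769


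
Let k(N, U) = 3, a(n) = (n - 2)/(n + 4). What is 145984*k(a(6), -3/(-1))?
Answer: 437952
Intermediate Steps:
a(n) = (-2 + n)/(4 + n)
145984*k(a(6), -3/(-1)) = 145984*3 = 437952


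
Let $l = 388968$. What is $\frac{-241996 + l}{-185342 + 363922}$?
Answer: $\frac{36743}{44645} \approx 0.823$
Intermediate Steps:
$\frac{-241996 + l}{-185342 + 363922} = \frac{-241996 + 388968}{-185342 + 363922} = \frac{146972}{178580} = 146972 \cdot \frac{1}{178580} = \frac{36743}{44645}$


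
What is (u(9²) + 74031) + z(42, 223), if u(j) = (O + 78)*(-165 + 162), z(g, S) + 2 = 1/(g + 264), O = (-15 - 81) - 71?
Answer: 22734577/306 ≈ 74296.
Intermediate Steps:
O = -167 (O = -96 - 71 = -167)
z(g, S) = -2 + 1/(264 + g) (z(g, S) = -2 + 1/(g + 264) = -2 + 1/(264 + g))
u(j) = 267 (u(j) = (-167 + 78)*(-165 + 162) = -89*(-3) = 267)
(u(9²) + 74031) + z(42, 223) = (267 + 74031) + (-527 - 2*42)/(264 + 42) = 74298 + (-527 - 84)/306 = 74298 + (1/306)*(-611) = 74298 - 611/306 = 22734577/306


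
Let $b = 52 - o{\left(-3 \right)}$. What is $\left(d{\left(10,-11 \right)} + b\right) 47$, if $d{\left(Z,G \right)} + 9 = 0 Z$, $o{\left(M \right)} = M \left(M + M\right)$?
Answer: $1175$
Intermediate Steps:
$o{\left(M \right)} = 2 M^{2}$ ($o{\left(M \right)} = M 2 M = 2 M^{2}$)
$d{\left(Z,G \right)} = -9$ ($d{\left(Z,G \right)} = -9 + 0 Z = -9 + 0 = -9$)
$b = 34$ ($b = 52 - 2 \left(-3\right)^{2} = 52 - 2 \cdot 9 = 52 - 18 = 34$)
$\left(d{\left(10,-11 \right)} + b\right) 47 = \left(-9 + 34\right) 47 = 25 \cdot 47 = 1175$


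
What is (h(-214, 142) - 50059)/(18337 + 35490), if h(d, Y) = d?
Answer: -50273/53827 ≈ -0.93397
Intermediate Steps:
(h(-214, 142) - 50059)/(18337 + 35490) = (-214 - 50059)/(18337 + 35490) = -50273/53827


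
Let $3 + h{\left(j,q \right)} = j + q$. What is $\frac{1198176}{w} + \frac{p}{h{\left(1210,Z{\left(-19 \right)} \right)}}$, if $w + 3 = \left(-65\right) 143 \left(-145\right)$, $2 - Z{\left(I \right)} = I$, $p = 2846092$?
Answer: $\frac{239834654197}{103441501} \approx 2318.6$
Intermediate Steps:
$Z{\left(I \right)} = 2 - I$
$h{\left(j,q \right)} = -3 + j + q$ ($h{\left(j,q \right)} = -3 + \left(j + q\right) = -3 + j + q$)
$w = 1347772$ ($w = -3 + \left(-65\right) 143 \left(-145\right) = -3 - -1347775 = -3 + 1347775 = 1347772$)
$\frac{1198176}{w} + \frac{p}{h{\left(1210,Z{\left(-19 \right)} \right)}} = \frac{1198176}{1347772} + \frac{2846092}{-3 + 1210 + \left(2 - -19\right)} = 1198176 \cdot \frac{1}{1347772} + \frac{2846092}{-3 + 1210 + \left(2 + 19\right)} = \frac{299544}{336943} + \frac{2846092}{-3 + 1210 + 21} = \frac{299544}{336943} + \frac{2846092}{1228} = \frac{299544}{336943} + 2846092 \cdot \frac{1}{1228} = \frac{299544}{336943} + \frac{711523}{307} = \frac{239834654197}{103441501}$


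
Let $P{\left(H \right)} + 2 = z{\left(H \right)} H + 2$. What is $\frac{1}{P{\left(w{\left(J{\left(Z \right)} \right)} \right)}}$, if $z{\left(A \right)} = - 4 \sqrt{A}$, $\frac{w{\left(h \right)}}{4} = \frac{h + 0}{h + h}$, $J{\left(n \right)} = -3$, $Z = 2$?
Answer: $- \frac{\sqrt{2}}{16} \approx -0.088388$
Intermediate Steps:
$w{\left(h \right)} = 2$ ($w{\left(h \right)} = 4 \frac{h + 0}{h + h} = 4 \frac{h}{2 h} = 4 h \frac{1}{2 h} = 4 \cdot \frac{1}{2} = 2$)
$P{\left(H \right)} = - 4 H^{\frac{3}{2}}$ ($P{\left(H \right)} = -2 + \left(- 4 \sqrt{H} H + 2\right) = -2 - \left(-2 + 4 H^{\frac{3}{2}}\right) = - 4 H^{\frac{3}{2}}$)
$\frac{1}{P{\left(w{\left(J{\left(Z \right)} \right)} \right)}} = \frac{1}{\left(-4\right) 2^{\frac{3}{2}}} = \frac{1}{\left(-4\right) 2 \sqrt{2}} = \frac{1}{\left(-8\right) \sqrt{2}} = - \frac{\sqrt{2}}{16}$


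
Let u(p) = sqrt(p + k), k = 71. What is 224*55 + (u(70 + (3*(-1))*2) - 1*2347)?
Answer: 9973 + 3*sqrt(15) ≈ 9984.6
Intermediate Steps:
u(p) = sqrt(71 + p) (u(p) = sqrt(p + 71) = sqrt(71 + p))
224*55 + (u(70 + (3*(-1))*2) - 1*2347) = 224*55 + (sqrt(71 + (70 + (3*(-1))*2)) - 1*2347) = 12320 + (sqrt(71 + (70 - 3*2)) - 2347) = 12320 + (sqrt(71 + (70 - 6)) - 2347) = 12320 + (sqrt(71 + 64) - 2347) = 12320 + (sqrt(135) - 2347) = 12320 + (3*sqrt(15) - 2347) = 12320 + (-2347 + 3*sqrt(15)) = 9973 + 3*sqrt(15)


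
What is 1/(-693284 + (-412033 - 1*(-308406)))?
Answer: -1/796911 ≈ -1.2548e-6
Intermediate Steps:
1/(-693284 + (-412033 - 1*(-308406))) = 1/(-693284 + (-412033 + 308406)) = 1/(-693284 - 103627) = 1/(-796911) = -1/796911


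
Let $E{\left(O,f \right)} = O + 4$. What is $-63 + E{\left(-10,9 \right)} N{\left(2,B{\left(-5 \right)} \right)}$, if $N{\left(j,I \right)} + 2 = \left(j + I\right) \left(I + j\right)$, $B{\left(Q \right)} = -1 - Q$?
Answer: $-267$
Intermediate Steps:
$E{\left(O,f \right)} = 4 + O$
$N{\left(j,I \right)} = -2 + \left(I + j\right)^{2}$ ($N{\left(j,I \right)} = -2 + \left(j + I\right) \left(I + j\right) = -2 + \left(I + j\right) \left(I + j\right) = -2 + \left(I + j\right)^{2}$)
$-63 + E{\left(-10,9 \right)} N{\left(2,B{\left(-5 \right)} \right)} = -63 + \left(4 - 10\right) \left(-2 + \left(\left(-1 - -5\right) + 2\right)^{2}\right) = -63 - 6 \left(-2 + \left(\left(-1 + 5\right) + 2\right)^{2}\right) = -63 - 6 \left(-2 + \left(4 + 2\right)^{2}\right) = -63 - 6 \left(-2 + 6^{2}\right) = -63 - 6 \left(-2 + 36\right) = -63 - 204 = -267$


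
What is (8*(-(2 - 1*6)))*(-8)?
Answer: -256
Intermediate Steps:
(8*(-(2 - 1*6)))*(-8) = (8*(-(2 - 6)))*(-8) = (8*(-1*(-4)))*(-8) = (8*4)*(-8) = 32*(-8) = -256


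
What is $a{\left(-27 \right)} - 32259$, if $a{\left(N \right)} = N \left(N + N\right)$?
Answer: $-30801$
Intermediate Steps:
$a{\left(N \right)} = 2 N^{2}$ ($a{\left(N \right)} = N 2 N = 2 N^{2}$)
$a{\left(-27 \right)} - 32259 = 2 \left(-27\right)^{2} - 32259 = 2 \cdot 729 - 32259 = 1458 - 32259 = -30801$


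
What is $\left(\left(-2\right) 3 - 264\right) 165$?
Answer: $-44550$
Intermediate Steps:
$\left(\left(-2\right) 3 - 264\right) 165 = \left(-6 - 264\right) 165 = \left(-270\right) 165 = -44550$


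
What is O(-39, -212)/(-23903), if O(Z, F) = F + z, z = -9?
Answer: 221/23903 ≈ 0.0092457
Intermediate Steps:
O(Z, F) = -9 + F (O(Z, F) = F - 9 = -9 + F)
O(-39, -212)/(-23903) = (-9 - 212)/(-23903) = -221*(-1/23903) = 221/23903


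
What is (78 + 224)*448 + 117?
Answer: 135413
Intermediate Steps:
(78 + 224)*448 + 117 = 302*448 + 117 = 135296 + 117 = 135413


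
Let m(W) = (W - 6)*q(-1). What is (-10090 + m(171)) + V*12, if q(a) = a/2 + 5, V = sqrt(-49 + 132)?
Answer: -18695/2 + 12*sqrt(83) ≈ -9238.2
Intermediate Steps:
V = sqrt(83) ≈ 9.1104
q(a) = 5 + a/2 (q(a) = a*(1/2) + 5 = a/2 + 5 = 5 + a/2)
m(W) = -27 + 9*W/2 (m(W) = (W - 6)*(5 + (1/2)*(-1)) = (-6 + W)*(5 - 1/2) = (-6 + W)*(9/2) = -27 + 9*W/2)
(-10090 + m(171)) + V*12 = (-10090 + (-27 + (9/2)*171)) + sqrt(83)*12 = (-10090 + (-27 + 1539/2)) + 12*sqrt(83) = (-10090 + 1485/2) + 12*sqrt(83) = -18695/2 + 12*sqrt(83)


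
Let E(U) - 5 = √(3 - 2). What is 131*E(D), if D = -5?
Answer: 786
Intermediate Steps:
E(U) = 6 (E(U) = 5 + √(3 - 2) = 5 + √1 = 5 + 1 = 6)
131*E(D) = 131*6 = 786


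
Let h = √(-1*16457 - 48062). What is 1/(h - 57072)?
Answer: -57072/3257277703 - I*√64519/3257277703 ≈ -1.7521e-5 - 7.7981e-8*I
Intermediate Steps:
h = I*√64519 (h = √(-16457 - 48062) = √(-64519) = I*√64519 ≈ 254.01*I)
1/(h - 57072) = 1/(I*√64519 - 57072) = 1/(-57072 + I*√64519)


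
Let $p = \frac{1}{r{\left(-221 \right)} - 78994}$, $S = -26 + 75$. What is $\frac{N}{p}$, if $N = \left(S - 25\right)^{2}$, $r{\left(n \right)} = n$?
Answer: $-45627840$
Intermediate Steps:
$S = 49$
$N = 576$ ($N = \left(49 - 25\right)^{2} = 24^{2} = 576$)
$p = - \frac{1}{79215}$ ($p = \frac{1}{-221 - 78994} = \frac{1}{-79215} = - \frac{1}{79215} \approx -1.2624 \cdot 10^{-5}$)
$\frac{N}{p} = \frac{576}{- \frac{1}{79215}} = 576 \left(-79215\right) = -45627840$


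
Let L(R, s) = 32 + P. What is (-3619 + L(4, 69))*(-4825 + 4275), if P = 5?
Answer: 1970100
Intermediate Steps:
L(R, s) = 37 (L(R, s) = 32 + 5 = 37)
(-3619 + L(4, 69))*(-4825 + 4275) = (-3619 + 37)*(-4825 + 4275) = -3582*(-550) = 1970100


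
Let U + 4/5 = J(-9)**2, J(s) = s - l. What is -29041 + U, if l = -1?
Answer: -144889/5 ≈ -28978.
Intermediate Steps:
J(s) = 1 + s (J(s) = s - 1*(-1) = s + 1 = 1 + s)
U = 316/5 (U = -4/5 + (1 - 9)**2 = -4/5 + (-8)**2 = -4/5 + 64 = 316/5 ≈ 63.200)
-29041 + U = -29041 + 316/5 = -144889/5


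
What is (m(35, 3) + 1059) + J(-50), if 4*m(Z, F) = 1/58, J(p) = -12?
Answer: 242905/232 ≈ 1047.0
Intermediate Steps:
m(Z, F) = 1/232 (m(Z, F) = (¼)/58 = (¼)*(1/58) = 1/232)
(m(35, 3) + 1059) + J(-50) = (1/232 + 1059) - 12 = 245689/232 - 12 = 242905/232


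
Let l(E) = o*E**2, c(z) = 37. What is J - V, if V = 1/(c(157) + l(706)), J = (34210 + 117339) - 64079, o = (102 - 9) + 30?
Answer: 5362581457549/61307665 ≈ 87470.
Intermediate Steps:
o = 123 (o = 93 + 30 = 123)
l(E) = 123*E**2
J = 87470 (J = 151549 - 64079 = 87470)
V = 1/61307665 (V = 1/(37 + 123*706**2) = 1/(37 + 123*498436) = 1/(37 + 61307628) = 1/61307665 ≈ 1.6311e-8)
J - V = 87470 - 1*1/61307665 = 87470 - 1/61307665 = 5362581457549/61307665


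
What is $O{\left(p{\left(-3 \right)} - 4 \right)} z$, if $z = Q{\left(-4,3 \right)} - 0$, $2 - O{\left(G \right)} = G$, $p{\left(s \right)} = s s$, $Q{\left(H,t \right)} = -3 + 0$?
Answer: $9$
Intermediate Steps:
$Q{\left(H,t \right)} = -3$
$p{\left(s \right)} = s^{2}$
$O{\left(G \right)} = 2 - G$
$z = -3$ ($z = -3 - 0 = -3 + 0 = -3$)
$O{\left(p{\left(-3 \right)} - 4 \right)} z = \left(2 - \left(\left(-3\right)^{2} - 4\right)\right) \left(-3\right) = \left(2 - \left(9 - 4\right)\right) \left(-3\right) = \left(2 - 5\right) \left(-3\right) = \left(-3\right) \left(-3\right) = 9$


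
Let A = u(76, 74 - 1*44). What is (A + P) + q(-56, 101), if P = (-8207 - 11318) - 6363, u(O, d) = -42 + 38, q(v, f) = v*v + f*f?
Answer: -12555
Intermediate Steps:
q(v, f) = f**2 + v**2 (q(v, f) = v**2 + f**2 = f**2 + v**2)
u(O, d) = -4
P = -25888 (P = -19525 - 6363 = -25888)
A = -4
(A + P) + q(-56, 101) = (-4 - 25888) + (101**2 + (-56)**2) = -25892 + (10201 + 3136) = -25892 + 13337 = -12555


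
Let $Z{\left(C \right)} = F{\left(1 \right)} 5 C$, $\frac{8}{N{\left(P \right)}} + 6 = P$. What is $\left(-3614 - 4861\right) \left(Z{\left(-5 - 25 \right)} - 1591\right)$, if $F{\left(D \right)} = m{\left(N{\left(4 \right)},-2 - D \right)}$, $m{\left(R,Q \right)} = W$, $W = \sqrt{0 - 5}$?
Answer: $13483725 + 1271250 i \sqrt{5} \approx 1.3484 \cdot 10^{7} + 2.8426 \cdot 10^{6} i$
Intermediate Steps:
$N{\left(P \right)} = \frac{8}{-6 + P}$
$W = i \sqrt{5}$ ($W = \sqrt{-5} = i \sqrt{5} \approx 2.2361 i$)
$m{\left(R,Q \right)} = i \sqrt{5}$
$F{\left(D \right)} = i \sqrt{5}$
$Z{\left(C \right)} = 5 i C \sqrt{5}$ ($Z{\left(C \right)} = i \sqrt{5} \cdot 5 C = 5 i \sqrt{5} C = 5 i C \sqrt{5}$)
$\left(-3614 - 4861\right) \left(Z{\left(-5 - 25 \right)} - 1591\right) = \left(-3614 - 4861\right) \left(5 i \left(-5 - 25\right) \sqrt{5} - 1591\right) = - 8475 \left(5 i \left(-30\right) \sqrt{5} - 1591\right) = - 8475 \left(- 150 i \sqrt{5} - 1591\right) = - 8475 \left(-1591 - 150 i \sqrt{5}\right) = 13483725 + 1271250 i \sqrt{5}$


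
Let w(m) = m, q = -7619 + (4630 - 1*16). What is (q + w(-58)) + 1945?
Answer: -1118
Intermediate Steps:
q = -3005 (q = -7619 + (4630 - 16) = -7619 + 4614 = -3005)
(q + w(-58)) + 1945 = (-3005 - 58) + 1945 = -3063 + 1945 = -1118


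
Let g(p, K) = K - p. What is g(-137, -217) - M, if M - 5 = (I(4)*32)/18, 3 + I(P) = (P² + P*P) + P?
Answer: -431/3 ≈ -143.67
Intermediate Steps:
I(P) = -3 + P + 2*P² (I(P) = -3 + ((P² + P*P) + P) = -3 + ((P² + P²) + P) = -3 + (2*P² + P) = -3 + (P + 2*P²) = -3 + P + 2*P²)
M = 191/3 (M = 5 + ((-3 + 4 + 2*4²)*32)/18 = 5 + ((-3 + 4 + 2*16)*32)*(1/18) = 5 + ((-3 + 4 + 32)*32)*(1/18) = 5 + (33*32)*(1/18) = 5 + 1056*(1/18) = 5 + 176/3 = 191/3 ≈ 63.667)
g(-137, -217) - M = (-217 - 1*(-137)) - 1*191/3 = (-217 + 137) - 191/3 = -80 - 191/3 = -431/3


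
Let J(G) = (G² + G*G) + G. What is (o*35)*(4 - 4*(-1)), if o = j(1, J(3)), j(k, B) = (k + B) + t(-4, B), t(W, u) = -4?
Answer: 5040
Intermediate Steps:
J(G) = G + 2*G² (J(G) = (G² + G²) + G = 2*G² + G = G + 2*G²)
j(k, B) = -4 + B + k (j(k, B) = (k + B) - 4 = (B + k) - 4 = -4 + B + k)
o = 18 (o = -4 + 3*(1 + 2*3) + 1 = -4 + 3*(1 + 6) + 1 = -4 + 3*7 + 1 = -4 + 21 + 1 = 18)
(o*35)*(4 - 4*(-1)) = (18*35)*(4 - 4*(-1)) = 630*(4 - 1*(-4)) = 630*(4 + 4) = 630*8 = 5040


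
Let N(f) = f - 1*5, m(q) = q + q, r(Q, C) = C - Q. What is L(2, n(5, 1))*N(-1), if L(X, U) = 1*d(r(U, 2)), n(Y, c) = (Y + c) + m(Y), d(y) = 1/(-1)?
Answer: 6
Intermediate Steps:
m(q) = 2*q
d(y) = -1
N(f) = -5 + f (N(f) = f - 5 = -5 + f)
n(Y, c) = c + 3*Y (n(Y, c) = (Y + c) + 2*Y = c + 3*Y)
L(X, U) = -1 (L(X, U) = 1*(-1) = -1)
L(2, n(5, 1))*N(-1) = -(-5 - 1) = -1*(-6) = 6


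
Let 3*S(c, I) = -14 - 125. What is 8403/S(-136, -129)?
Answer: -25209/139 ≈ -181.36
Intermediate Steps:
S(c, I) = -139/3 (S(c, I) = (-14 - 125)/3 = (⅓)*(-139) = -139/3)
8403/S(-136, -129) = 8403/(-139/3) = 8403*(-3/139) = -25209/139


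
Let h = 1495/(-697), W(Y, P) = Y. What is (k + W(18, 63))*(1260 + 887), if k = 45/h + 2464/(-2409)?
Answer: -562739435/65481 ≈ -8593.9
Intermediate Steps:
h = -1495/697 (h = 1495*(-1/697) = -1495/697 ≈ -2.1449)
k = -1440763/65481 (k = 45/(-1495/697) + 2464/(-2409) = 45*(-697/1495) + 2464*(-1/2409) = -6273/299 - 224/219 = -1440763/65481 ≈ -22.003)
(k + W(18, 63))*(1260 + 887) = (-1440763/65481 + 18)*(1260 + 887) = -262105/65481*2147 = -562739435/65481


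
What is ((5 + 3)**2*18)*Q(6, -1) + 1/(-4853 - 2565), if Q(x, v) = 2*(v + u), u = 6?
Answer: 85455359/7418 ≈ 11520.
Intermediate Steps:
Q(x, v) = 12 + 2*v (Q(x, v) = 2*(v + 6) = 2*(6 + v) = 12 + 2*v)
((5 + 3)**2*18)*Q(6, -1) + 1/(-4853 - 2565) = ((5 + 3)**2*18)*(12 + 2*(-1)) + 1/(-4853 - 2565) = (8**2*18)*(12 - 2) + 1/(-7418) = (64*18)*10 - 1/7418 = 1152*10 - 1/7418 = 11520 - 1/7418 = 85455359/7418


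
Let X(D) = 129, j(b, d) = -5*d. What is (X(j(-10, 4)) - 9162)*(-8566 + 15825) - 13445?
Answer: -65583992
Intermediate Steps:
(X(j(-10, 4)) - 9162)*(-8566 + 15825) - 13445 = (129 - 9162)*(-8566 + 15825) - 13445 = -9033*7259 - 13445 = -65570547 - 13445 = -65583992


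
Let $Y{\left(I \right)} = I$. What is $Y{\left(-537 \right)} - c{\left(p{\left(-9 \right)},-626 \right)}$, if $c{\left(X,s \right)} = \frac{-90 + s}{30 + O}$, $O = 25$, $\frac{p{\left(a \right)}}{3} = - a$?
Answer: $- \frac{28819}{55} \approx -523.98$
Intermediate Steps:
$p{\left(a \right)} = - 3 a$ ($p{\left(a \right)} = 3 \left(- a\right) = - 3 a$)
$c{\left(X,s \right)} = - \frac{18}{11} + \frac{s}{55}$ ($c{\left(X,s \right)} = \frac{-90 + s}{30 + 25} = \frac{-90 + s}{55} = \left(-90 + s\right) \frac{1}{55} = - \frac{18}{11} + \frac{s}{55}$)
$Y{\left(-537 \right)} - c{\left(p{\left(-9 \right)},-626 \right)} = -537 - \left(- \frac{18}{11} + \frac{1}{55} \left(-626\right)\right) = -537 - \left(- \frac{18}{11} - \frac{626}{55}\right) = -537 - - \frac{716}{55} = -537 + \frac{716}{55} = - \frac{28819}{55}$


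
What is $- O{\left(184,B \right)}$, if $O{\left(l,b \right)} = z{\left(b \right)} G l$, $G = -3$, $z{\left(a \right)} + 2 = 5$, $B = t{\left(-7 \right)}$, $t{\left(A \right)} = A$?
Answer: $1656$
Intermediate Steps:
$B = -7$
$z{\left(a \right)} = 3$ ($z{\left(a \right)} = -2 + 5 = 3$)
$O{\left(l,b \right)} = - 9 l$ ($O{\left(l,b \right)} = 3 \left(-3\right) l = - 9 l$)
$- O{\left(184,B \right)} = - \left(-9\right) 184 = \left(-1\right) \left(-1656\right) = 1656$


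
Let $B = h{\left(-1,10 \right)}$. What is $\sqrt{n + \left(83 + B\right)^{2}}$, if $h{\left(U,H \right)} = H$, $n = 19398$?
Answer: $\sqrt{28047} \approx 167.47$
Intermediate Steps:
$B = 10$
$\sqrt{n + \left(83 + B\right)^{2}} = \sqrt{19398 + \left(83 + 10\right)^{2}} = \sqrt{19398 + 93^{2}} = \sqrt{19398 + 8649} = \sqrt{28047}$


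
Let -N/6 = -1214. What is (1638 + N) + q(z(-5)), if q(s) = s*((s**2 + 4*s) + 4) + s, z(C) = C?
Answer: 8872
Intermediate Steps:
N = 7284 (N = -6*(-1214) = 7284)
q(s) = s + s*(4 + s**2 + 4*s) (q(s) = s*(4 + s**2 + 4*s) + s = s + s*(4 + s**2 + 4*s))
(1638 + N) + q(z(-5)) = (1638 + 7284) - 5*(5 + (-5)**2 + 4*(-5)) = 8922 - 5*(5 + 25 - 20) = 8922 - 5*10 = 8922 - 50 = 8872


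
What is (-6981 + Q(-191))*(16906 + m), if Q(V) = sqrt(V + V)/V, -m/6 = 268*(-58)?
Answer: -769096770 - 110170*I*sqrt(382)/191 ≈ -7.691e+8 - 11274.0*I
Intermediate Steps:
m = 93264 (m = -1608*(-58) = -6*(-15544) = 93264)
Q(V) = sqrt(2)/sqrt(V) (Q(V) = sqrt(2*V)/V = (sqrt(2)*sqrt(V))/V = sqrt(2)/sqrt(V))
(-6981 + Q(-191))*(16906 + m) = (-6981 + sqrt(2)/sqrt(-191))*(16906 + 93264) = (-6981 + sqrt(2)*(-I*sqrt(191)/191))*110170 = (-6981 - I*sqrt(382)/191)*110170 = -769096770 - 110170*I*sqrt(382)/191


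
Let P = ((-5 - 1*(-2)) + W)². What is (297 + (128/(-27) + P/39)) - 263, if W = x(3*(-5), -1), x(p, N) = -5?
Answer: 10846/351 ≈ 30.900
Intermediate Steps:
W = -5
P = 64 (P = ((-5 - 1*(-2)) - 5)² = ((-5 + 2) - 5)² = (-3 - 5)² = (-8)² = 64)
(297 + (128/(-27) + P/39)) - 263 = (297 + (128/(-27) + 64/39)) - 263 = (297 + (128*(-1/27) + 64*(1/39))) - 263 = (297 + (-128/27 + 64/39)) - 263 = (297 - 1088/351) - 263 = 103159/351 - 263 = 10846/351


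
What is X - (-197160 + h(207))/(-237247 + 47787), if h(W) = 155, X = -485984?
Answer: -18414945129/37892 ≈ -4.8599e+5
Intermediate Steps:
X - (-197160 + h(207))/(-237247 + 47787) = -485984 - (-197160 + 155)/(-237247 + 47787) = -485984 - (-197005)/(-189460) = -485984 - (-197005)*(-1)/189460 = -485984 - 1*39401/37892 = -485984 - 39401/37892 = -18414945129/37892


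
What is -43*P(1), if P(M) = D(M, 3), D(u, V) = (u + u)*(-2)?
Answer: 172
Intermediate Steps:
D(u, V) = -4*u (D(u, V) = (2*u)*(-2) = -4*u)
P(M) = -4*M
-43*P(1) = -(-172) = -43*(-4) = 172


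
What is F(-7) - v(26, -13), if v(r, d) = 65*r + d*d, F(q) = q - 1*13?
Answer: -1879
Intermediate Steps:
F(q) = -13 + q (F(q) = q - 13 = -13 + q)
v(r, d) = d² + 65*r (v(r, d) = 65*r + d² = d² + 65*r)
F(-7) - v(26, -13) = (-13 - 7) - ((-13)² + 65*26) = -20 - (169 + 1690) = -20 - 1*1859 = -20 - 1859 = -1879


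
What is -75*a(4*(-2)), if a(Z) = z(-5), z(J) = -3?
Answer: 225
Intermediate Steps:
a(Z) = -3
-75*a(4*(-2)) = -75*(-3) = 225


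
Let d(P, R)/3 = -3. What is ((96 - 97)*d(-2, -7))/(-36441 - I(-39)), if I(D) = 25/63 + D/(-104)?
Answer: -4536/18366653 ≈ -0.00024697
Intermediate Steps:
d(P, R) = -9 (d(P, R) = 3*(-3) = -9)
I(D) = 25/63 - D/104 (I(D) = 25*(1/63) + D*(-1/104) = 25/63 - D/104)
((96 - 97)*d(-2, -7))/(-36441 - I(-39)) = ((96 - 97)*(-9))/(-36441 - (25/63 - 1/104*(-39))) = (-1*(-9))/(-36441 - (25/63 + 3/8)) = 9/(-36441 - 1*389/504) = 9/(-36441 - 389/504) = 9/(-18366653/504) = 9*(-504/18366653) = -4536/18366653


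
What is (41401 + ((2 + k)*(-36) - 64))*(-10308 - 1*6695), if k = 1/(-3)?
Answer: -701832831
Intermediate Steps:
k = -1/3 ≈ -0.33333
(41401 + ((2 + k)*(-36) - 64))*(-10308 - 1*6695) = (41401 + ((2 - 1/3)*(-36) - 64))*(-10308 - 1*6695) = (41401 + ((5/3)*(-36) - 64))*(-10308 - 6695) = (41401 + (-60 - 64))*(-17003) = (41401 - 124)*(-17003) = 41277*(-17003) = -701832831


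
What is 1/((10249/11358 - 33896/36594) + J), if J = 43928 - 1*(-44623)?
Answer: 135034/11957392505 ≈ 1.1293e-5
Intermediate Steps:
J = 88551 (J = 43928 + 44623 = 88551)
1/((10249/11358 - 33896/36594) + J) = 1/((10249/11358 - 33896/36594) + 88551) = 1/((10249*(1/11358) - 33896*1/36594) + 88551) = 1/((10249/11358 - 892/963) + 88551) = 1/(-3229/135034 + 88551) = 1/(11957392505/135034) = 135034/11957392505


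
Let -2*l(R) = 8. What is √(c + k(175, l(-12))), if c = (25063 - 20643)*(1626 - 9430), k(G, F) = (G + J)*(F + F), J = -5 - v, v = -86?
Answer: 4*I*√2155983 ≈ 5873.3*I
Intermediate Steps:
J = 81 (J = -5 - 1*(-86) = -5 + 86 = 81)
l(R) = -4 (l(R) = -½*8 = -4)
k(G, F) = 2*F*(81 + G) (k(G, F) = (G + 81)*(F + F) = (81 + G)*(2*F) = 2*F*(81 + G))
c = -34493680 (c = 4420*(-7804) = -34493680)
√(c + k(175, l(-12))) = √(-34493680 + 2*(-4)*(81 + 175)) = √(-34493680 + 2*(-4)*256) = √(-34493680 - 2048) = √(-34495728) = 4*I*√2155983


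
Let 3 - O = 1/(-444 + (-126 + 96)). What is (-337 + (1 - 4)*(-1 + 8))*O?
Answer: -254717/237 ≈ -1074.8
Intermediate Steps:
O = 1423/474 (O = 3 - 1/(-444 + (-126 + 96)) = 3 - 1/(-444 - 30) = 3 - 1/(-474) = 3 - 1*(-1/474) = 3 + 1/474 = 1423/474 ≈ 3.0021)
(-337 + (1 - 4)*(-1 + 8))*O = (-337 + (1 - 4)*(-1 + 8))*(1423/474) = (-337 - 3*7)*(1423/474) = (-337 - 21)*(1423/474) = -358*1423/474 = -254717/237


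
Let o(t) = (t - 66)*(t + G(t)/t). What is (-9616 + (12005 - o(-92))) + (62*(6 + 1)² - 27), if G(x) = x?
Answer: -8978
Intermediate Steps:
o(t) = (1 + t)*(-66 + t) (o(t) = (t - 66)*(t + t/t) = (-66 + t)*(t + 1) = (-66 + t)*(1 + t) = (1 + t)*(-66 + t))
(-9616 + (12005 - o(-92))) + (62*(6 + 1)² - 27) = (-9616 + (12005 - (-66 + (-92)² - 65*(-92)))) + (62*(6 + 1)² - 27) = (-9616 + (12005 - (-66 + 8464 + 5980))) + (62*7² - 27) = (-9616 + (12005 - 1*14378)) + (62*49 - 27) = (-9616 + (12005 - 14378)) + (3038 - 27) = (-9616 - 2373) + 3011 = -11989 + 3011 = -8978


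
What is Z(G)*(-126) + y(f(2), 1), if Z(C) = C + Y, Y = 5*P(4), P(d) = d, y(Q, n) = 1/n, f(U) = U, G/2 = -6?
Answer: -1007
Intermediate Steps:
G = -12 (G = 2*(-6) = -12)
Y = 20 (Y = 5*4 = 20)
Z(C) = 20 + C (Z(C) = C + 20 = 20 + C)
Z(G)*(-126) + y(f(2), 1) = (20 - 12)*(-126) + 1/1 = 8*(-126) + 1 = -1008 + 1 = -1007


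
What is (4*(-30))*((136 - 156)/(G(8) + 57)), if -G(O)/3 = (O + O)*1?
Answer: 800/3 ≈ 266.67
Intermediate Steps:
G(O) = -6*O (G(O) = -3*(O + O) = -3*2*O = -6*O)
(4*(-30))*((136 - 156)/(G(8) + 57)) = (4*(-30))*((136 - 156)/(-6*8 + 57)) = -(-2400)/(-48 + 57) = -(-2400)/9 = -120*(-20/9) = 800/3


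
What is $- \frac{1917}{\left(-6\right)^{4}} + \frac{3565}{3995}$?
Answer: $- \frac{22505}{38352} \approx -0.5868$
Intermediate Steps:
$- \frac{1917}{\left(-6\right)^{4}} + \frac{3565}{3995} = - \frac{1917}{1296} + 3565 \cdot \frac{1}{3995} = \left(-1917\right) \frac{1}{1296} + \frac{713}{799} = - \frac{71}{48} + \frac{713}{799} = - \frac{22505}{38352}$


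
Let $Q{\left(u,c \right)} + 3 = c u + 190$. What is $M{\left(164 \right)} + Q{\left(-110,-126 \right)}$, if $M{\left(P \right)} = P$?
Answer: $14211$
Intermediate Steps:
$Q{\left(u,c \right)} = 187 + c u$ ($Q{\left(u,c \right)} = -3 + \left(c u + 190\right) = -3 + \left(190 + c u\right) = 187 + c u$)
$M{\left(164 \right)} + Q{\left(-110,-126 \right)} = 164 + \left(187 - -13860\right) = 164 + \left(187 + 13860\right) = 164 + 14047 = 14211$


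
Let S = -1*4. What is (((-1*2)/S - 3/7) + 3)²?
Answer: 1849/196 ≈ 9.4337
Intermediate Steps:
S = -4
(((-1*2)/S - 3/7) + 3)² = ((-1*2/(-4) - 3/7) + 3)² = ((-2*(-¼) - 3*⅐) + 3)² = ((½ - 3/7) + 3)² = (1/14 + 3)² = (43/14)² = 1849/196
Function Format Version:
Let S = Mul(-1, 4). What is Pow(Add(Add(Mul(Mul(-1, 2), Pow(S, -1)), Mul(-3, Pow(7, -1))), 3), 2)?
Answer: Rational(1849, 196) ≈ 9.4337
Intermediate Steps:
S = -4
Pow(Add(Add(Mul(Mul(-1, 2), Pow(S, -1)), Mul(-3, Pow(7, -1))), 3), 2) = Pow(Add(Add(Mul(Mul(-1, 2), Pow(-4, -1)), Mul(-3, Pow(7, -1))), 3), 2) = Pow(Add(Add(Mul(-2, Rational(-1, 4)), Mul(-3, Rational(1, 7))), 3), 2) = Pow(Add(Add(Rational(1, 2), Rational(-3, 7)), 3), 2) = Pow(Add(Rational(1, 14), 3), 2) = Pow(Rational(43, 14), 2) = Rational(1849, 196)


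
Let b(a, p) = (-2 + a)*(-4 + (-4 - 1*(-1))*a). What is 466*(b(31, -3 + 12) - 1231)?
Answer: -1884504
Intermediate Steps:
b(a, p) = (-4 - 3*a)*(-2 + a) (b(a, p) = (-2 + a)*(-4 + (-4 + 1)*a) = (-2 + a)*(-4 - 3*a) = (-4 - 3*a)*(-2 + a))
466*(b(31, -3 + 12) - 1231) = 466*((8 - 3*31**2 + 2*31) - 1231) = 466*((8 - 3*961 + 62) - 1231) = 466*((8 - 2883 + 62) - 1231) = 466*(-2813 - 1231) = 466*(-4044) = -1884504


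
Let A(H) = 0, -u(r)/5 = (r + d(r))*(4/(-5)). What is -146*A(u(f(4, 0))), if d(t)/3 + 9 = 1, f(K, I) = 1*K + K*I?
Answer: 0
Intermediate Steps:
f(K, I) = K + I*K
d(t) = -24 (d(t) = -27 + 3*1 = -27 + 3 = -24)
u(r) = -96 + 4*r (u(r) = -5*(r - 24)*4/(-5) = -5*(-24 + r)*4*(-1/5) = -5*(-24 + r)*(-4)/5 = -5*(96/5 - 4*r/5) = -96 + 4*r)
-146*A(u(f(4, 0))) = -146*0 = 0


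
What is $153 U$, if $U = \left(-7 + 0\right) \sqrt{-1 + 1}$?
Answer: $0$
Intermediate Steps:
$U = 0$ ($U = - 7 \sqrt{0} = \left(-7\right) 0 = 0$)
$153 U = 153 \cdot 0 = 0$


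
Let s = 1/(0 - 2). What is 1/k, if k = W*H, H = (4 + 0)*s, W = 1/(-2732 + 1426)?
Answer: 653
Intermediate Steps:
s = -½ (s = 1/(-2) = -½ ≈ -0.50000)
W = -1/1306 (W = 1/(-1306) = -1/1306 ≈ -0.00076570)
H = -2 (H = (4 + 0)*(-½) = 4*(-½) = -2)
k = 1/653 (k = -1/1306*(-2) = 1/653 ≈ 0.0015314)
1/k = 1/(1/653) = 653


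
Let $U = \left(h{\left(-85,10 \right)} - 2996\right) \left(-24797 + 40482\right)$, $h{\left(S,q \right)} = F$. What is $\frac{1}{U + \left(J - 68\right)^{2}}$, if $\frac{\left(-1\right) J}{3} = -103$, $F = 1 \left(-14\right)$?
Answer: $- \frac{1}{47153769} \approx -2.1207 \cdot 10^{-8}$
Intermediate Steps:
$F = -14$
$J = 309$ ($J = \left(-3\right) \left(-103\right) = 309$)
$h{\left(S,q \right)} = -14$
$U = -47211850$ ($U = \left(-14 - 2996\right) \left(-24797 + 40482\right) = \left(-3010\right) 15685 = -47211850$)
$\frac{1}{U + \left(J - 68\right)^{2}} = \frac{1}{-47211850 + \left(309 - 68\right)^{2}} = \frac{1}{-47211850 + 241^{2}} = \frac{1}{-47211850 + 58081} = \frac{1}{-47153769} = - \frac{1}{47153769}$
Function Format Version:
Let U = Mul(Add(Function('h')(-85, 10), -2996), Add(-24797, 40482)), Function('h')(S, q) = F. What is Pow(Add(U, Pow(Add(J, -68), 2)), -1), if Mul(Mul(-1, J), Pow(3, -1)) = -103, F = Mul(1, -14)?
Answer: Rational(-1, 47153769) ≈ -2.1207e-8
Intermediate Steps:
F = -14
J = 309 (J = Mul(-3, -103) = 309)
Function('h')(S, q) = -14
U = -47211850 (U = Mul(Add(-14, -2996), Add(-24797, 40482)) = Mul(-3010, 15685) = -47211850)
Pow(Add(U, Pow(Add(J, -68), 2)), -1) = Pow(Add(-47211850, Pow(Add(309, -68), 2)), -1) = Pow(Add(-47211850, Pow(241, 2)), -1) = Pow(Add(-47211850, 58081), -1) = Pow(-47153769, -1) = Rational(-1, 47153769)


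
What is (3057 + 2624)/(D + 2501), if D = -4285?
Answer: -5681/1784 ≈ -3.1844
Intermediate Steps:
(3057 + 2624)/(D + 2501) = (3057 + 2624)/(-4285 + 2501) = 5681/(-1784) = 5681*(-1/1784) = -5681/1784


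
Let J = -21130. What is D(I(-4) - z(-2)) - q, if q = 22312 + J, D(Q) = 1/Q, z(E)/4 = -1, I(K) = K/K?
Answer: -5909/5 ≈ -1181.8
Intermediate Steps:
I(K) = 1
z(E) = -4 (z(E) = 4*(-1) = -4)
q = 1182 (q = 22312 - 21130 = 1182)
D(I(-4) - z(-2)) - q = 1/(1 - 1*(-4)) - 1*1182 = 1/(1 + 4) - 1182 = 1/5 - 1182 = -5909/5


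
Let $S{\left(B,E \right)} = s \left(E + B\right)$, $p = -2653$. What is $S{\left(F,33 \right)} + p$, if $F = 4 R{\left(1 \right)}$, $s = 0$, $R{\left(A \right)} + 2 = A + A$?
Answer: $-2653$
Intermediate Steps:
$R{\left(A \right)} = -2 + 2 A$ ($R{\left(A \right)} = -2 + \left(A + A\right) = -2 + 2 A$)
$F = 0$ ($F = 4 \left(-2 + 2 \cdot 1\right) = 4 \left(-2 + 2\right) = 4 \cdot 0 = 0$)
$S{\left(B,E \right)} = 0$ ($S{\left(B,E \right)} = 0 \left(E + B\right) = 0 \left(B + E\right) = 0$)
$S{\left(F,33 \right)} + p = 0 - 2653 = -2653$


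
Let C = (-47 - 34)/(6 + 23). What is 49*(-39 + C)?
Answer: -59388/29 ≈ -2047.9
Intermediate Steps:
C = -81/29 ≈ -2.7931
49*(-39 + C) = 49*(-39 - 81/29) = 49*(-1212/29) = -59388/29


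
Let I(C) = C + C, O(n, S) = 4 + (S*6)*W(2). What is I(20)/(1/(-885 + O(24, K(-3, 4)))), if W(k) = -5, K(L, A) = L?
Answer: -31640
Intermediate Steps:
O(n, S) = 4 - 30*S (O(n, S) = 4 + (S*6)*(-5) = 4 + (6*S)*(-5) = 4 - 30*S)
I(C) = 2*C
I(20)/(1/(-885 + O(24, K(-3, 4)))) = (2*20)/(1/(-885 + (4 - 30*(-3)))) = 40/(1/(-885 + (4 + 90))) = 40/(1/(-885 + 94)) = 40/(1/(-791)) = 40/(-1/791) = 40*(-791) = -31640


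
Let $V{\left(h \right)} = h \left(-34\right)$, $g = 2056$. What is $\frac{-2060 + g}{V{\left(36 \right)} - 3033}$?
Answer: $\frac{4}{4257} \approx 0.00093963$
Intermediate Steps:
$V{\left(h \right)} = - 34 h$
$\frac{-2060 + g}{V{\left(36 \right)} - 3033} = \frac{-2060 + 2056}{\left(-34\right) 36 - 3033} = - \frac{4}{-1224 - 3033} = - \frac{4}{-4257} = \left(-4\right) \left(- \frac{1}{4257}\right) = \frac{4}{4257}$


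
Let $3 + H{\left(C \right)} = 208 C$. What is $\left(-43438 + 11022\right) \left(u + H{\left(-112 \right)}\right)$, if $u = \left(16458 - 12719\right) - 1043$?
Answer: $667866848$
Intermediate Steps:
$H{\left(C \right)} = -3 + 208 C$
$u = 2696$ ($u = 3739 - 1043 = 2696$)
$\left(-43438 + 11022\right) \left(u + H{\left(-112 \right)}\right) = \left(-43438 + 11022\right) \left(2696 + \left(-3 + 208 \left(-112\right)\right)\right) = - 32416 \left(2696 - 23299\right) = \left(-32416\right) \left(-20603\right) = 667866848$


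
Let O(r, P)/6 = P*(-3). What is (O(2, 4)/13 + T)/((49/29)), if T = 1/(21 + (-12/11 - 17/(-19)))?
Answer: -8999831/2769676 ≈ -3.2494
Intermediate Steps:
O(r, P) = -18*P (O(r, P) = 6*(P*(-3)) = 6*(-3*P) = -18*P)
T = 209/4348 (T = 1/(21 + (-12*1/11 - 17*(-1/19))) = 1/(21 + (-12/11 + 17/19)) = 1/(21 - 41/209) = 1/(4348/209) = 209/4348 ≈ 0.048068)
(O(2, 4)/13 + T)/((49/29)) = (-18*4/13 + 209/4348)/((49/29)) = (-72*1/13 + 209/4348)/((49*(1/29))) = (-72/13 + 209/4348)/(49/29) = (29/49)*(-310339/56524) = -8999831/2769676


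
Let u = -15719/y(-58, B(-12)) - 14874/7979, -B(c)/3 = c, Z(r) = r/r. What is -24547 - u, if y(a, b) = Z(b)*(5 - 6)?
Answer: -321267540/7979 ≈ -40264.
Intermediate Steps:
Z(r) = 1
B(c) = -3*c
y(a, b) = -1 (y(a, b) = 1*(5 - 6) = 1*(-1) = -1)
u = 125407027/7979 (u = -15719/(-1) - 14874/7979 = -15719*(-1) - 14874*1/7979 = 15719 - 14874/7979 = 125407027/7979 ≈ 15717.)
-24547 - u = -24547 - 1*125407027/7979 = -24547 - 125407027/7979 = -321267540/7979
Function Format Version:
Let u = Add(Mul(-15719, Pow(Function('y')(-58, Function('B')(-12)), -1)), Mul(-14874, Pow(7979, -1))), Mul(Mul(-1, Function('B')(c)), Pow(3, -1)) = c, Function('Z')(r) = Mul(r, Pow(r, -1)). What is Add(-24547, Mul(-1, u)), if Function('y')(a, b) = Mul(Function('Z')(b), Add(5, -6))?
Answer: Rational(-321267540, 7979) ≈ -40264.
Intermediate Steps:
Function('Z')(r) = 1
Function('B')(c) = Mul(-3, c)
Function('y')(a, b) = -1 (Function('y')(a, b) = Mul(1, Add(5, -6)) = Mul(1, -1) = -1)
u = Rational(125407027, 7979) (u = Add(Mul(-15719, Pow(-1, -1)), Mul(-14874, Pow(7979, -1))) = Add(Mul(-15719, -1), Mul(-14874, Rational(1, 7979))) = Add(15719, Rational(-14874, 7979)) = Rational(125407027, 7979) ≈ 15717.)
Add(-24547, Mul(-1, u)) = Add(-24547, Mul(-1, Rational(125407027, 7979))) = Add(-24547, Rational(-125407027, 7979)) = Rational(-321267540, 7979)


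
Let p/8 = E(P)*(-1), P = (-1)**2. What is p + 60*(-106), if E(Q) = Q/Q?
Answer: -6368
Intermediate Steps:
P = 1
E(Q) = 1
p = -8 (p = 8*(1*(-1)) = 8*(-1) = -8)
p + 60*(-106) = -8 + 60*(-106) = -8 - 6360 = -6368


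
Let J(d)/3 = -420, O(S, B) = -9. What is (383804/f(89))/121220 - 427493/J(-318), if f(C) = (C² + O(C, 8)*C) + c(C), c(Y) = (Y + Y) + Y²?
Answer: 1460480998357/4304643420 ≈ 339.28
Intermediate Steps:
c(Y) = Y² + 2*Y (c(Y) = 2*Y + Y² = Y² + 2*Y)
J(d) = -1260 (J(d) = 3*(-420) = -1260)
f(C) = C² - 9*C + C*(2 + C) (f(C) = (C² - 9*C) + C*(2 + C) = C² - 9*C + C*(2 + C))
(383804/f(89))/121220 - 427493/J(-318) = (383804/((89*(-7 + 2*89))))/121220 - 427493/(-1260) = (383804/((89*(-7 + 178))))*(1/121220) - 427493*(-1/1260) = (383804/((89*171)))*(1/121220) + 427493/1260 = (383804/15219)*(1/121220) + 427493/1260 = 95951/461211795 + 427493/1260 = 1460480998357/4304643420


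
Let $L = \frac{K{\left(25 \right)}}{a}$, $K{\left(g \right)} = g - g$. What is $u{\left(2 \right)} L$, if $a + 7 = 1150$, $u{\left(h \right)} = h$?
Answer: $0$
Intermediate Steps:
$K{\left(g \right)} = 0$
$a = 1143$ ($a = -7 + 1150 = 1143$)
$L = 0$ ($L = \frac{0}{1143} = 0 \cdot \frac{1}{1143} = 0$)
$u{\left(2 \right)} L = 2 \cdot 0 = 0$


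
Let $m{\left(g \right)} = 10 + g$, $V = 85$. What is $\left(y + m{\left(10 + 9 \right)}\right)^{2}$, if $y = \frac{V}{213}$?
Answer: $\frac{39212644}{45369} \approx 864.3$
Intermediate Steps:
$y = \frac{85}{213} \approx 0.39906$
$\left(y + m{\left(10 + 9 \right)}\right)^{2} = \left(\frac{85}{213} + \left(10 + \left(10 + 9\right)\right)\right)^{2} = \left(\frac{85}{213} + \left(10 + 19\right)\right)^{2} = \left(\frac{85}{213} + 29\right)^{2} = \left(\frac{6262}{213}\right)^{2} = \frac{39212644}{45369}$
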